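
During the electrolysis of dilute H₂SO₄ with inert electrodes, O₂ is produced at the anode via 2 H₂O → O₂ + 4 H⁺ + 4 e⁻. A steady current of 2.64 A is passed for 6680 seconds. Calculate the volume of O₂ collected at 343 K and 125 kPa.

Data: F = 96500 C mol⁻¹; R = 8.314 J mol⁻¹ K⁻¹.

1.04 L

Q = I·t = 2.640 A × 6680.0 s = 17640 C.
n(e⁻) = Q/F = 17640 / 96500 = 0.1827 mol.
4 electrons are transferred per O₂ molecule, so n(O₂) = 0.1827 / 4 = 0.04569 mol.
V = nRT/P = (0.04569 × 8.314 × 343) / (125 × 10³ Pa) = 0.00104 m³ = 1.04 L.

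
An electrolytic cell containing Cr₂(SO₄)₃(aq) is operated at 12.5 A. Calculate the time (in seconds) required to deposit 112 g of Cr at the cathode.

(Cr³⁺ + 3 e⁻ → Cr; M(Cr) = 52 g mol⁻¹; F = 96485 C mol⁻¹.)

49900 s

n(Cr) = m/M = 112 / 52 = 2.154 mol.
Each Cr atom requires 3 electrons, so n(e⁻) = 3 × 2.154 = 6.462 mol.
Q = n(e⁻)·F = 6.462 × 96485 = 623400 C.
t = Q/I = 623400 / 12.50 A = 49880 s.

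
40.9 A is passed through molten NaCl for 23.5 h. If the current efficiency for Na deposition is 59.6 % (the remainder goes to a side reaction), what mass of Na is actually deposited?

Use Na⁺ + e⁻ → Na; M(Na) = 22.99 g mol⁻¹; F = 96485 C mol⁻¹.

491 g

Q = I·t = 40.90 × 84600 = 3460000 C.
n(e⁻) = 3460000/96485 = 35.86 mol; theoretically n(Na) = 35.86/1 = 35.86 mol, m_theo = 824.5 g.
At 59.6 % efficiency, m_actual = 0.596 × 824.5 = 491 g.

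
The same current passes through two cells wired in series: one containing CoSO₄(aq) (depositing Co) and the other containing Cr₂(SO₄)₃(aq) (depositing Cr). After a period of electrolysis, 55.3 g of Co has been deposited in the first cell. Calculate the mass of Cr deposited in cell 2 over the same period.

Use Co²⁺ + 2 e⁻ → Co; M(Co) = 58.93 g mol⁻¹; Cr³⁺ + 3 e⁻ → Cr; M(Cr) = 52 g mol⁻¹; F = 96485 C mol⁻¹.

n(Co) = 55.3 / 58.93 = 0.9384 mol.
Since Co²⁺ + 2 e⁻ → Co, n(e⁻) passed = 2 × 0.9384 = 1.877 mol.
Cells in series carry the same charge, so the same 1.877 mol of electrons passes through cell 2.
Cr³⁺ + 3 e⁻ → Cr, so n(Cr) = 1.877 / 3 = 0.6256 mol.
m(Cr) = 0.6256 × 52 = 32.5 g.

32.5 g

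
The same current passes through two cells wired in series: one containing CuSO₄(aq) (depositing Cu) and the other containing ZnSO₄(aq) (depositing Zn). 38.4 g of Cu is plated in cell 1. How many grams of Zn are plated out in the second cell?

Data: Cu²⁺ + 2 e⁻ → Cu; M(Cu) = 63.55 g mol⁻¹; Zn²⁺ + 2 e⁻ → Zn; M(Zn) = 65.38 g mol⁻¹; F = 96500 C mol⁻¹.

39.5 g

n(Cu) = 38.4 / 63.55 = 0.6042 mol.
Since Cu²⁺ + 2 e⁻ → Cu, n(e⁻) passed = 2 × 0.6042 = 1.208 mol.
Cells in series carry the same charge, so the same 1.208 mol of electrons passes through cell 2.
Zn²⁺ + 2 e⁻ → Zn, so n(Zn) = 1.208 / 2 = 0.6042 mol.
m(Zn) = 0.6042 × 65.38 = 39.5 g.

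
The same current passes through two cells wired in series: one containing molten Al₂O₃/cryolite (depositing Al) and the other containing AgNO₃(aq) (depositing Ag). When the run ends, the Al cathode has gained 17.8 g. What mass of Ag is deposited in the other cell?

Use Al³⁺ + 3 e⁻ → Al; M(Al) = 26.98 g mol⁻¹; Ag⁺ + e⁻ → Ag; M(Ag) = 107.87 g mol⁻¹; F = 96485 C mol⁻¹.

n(Al) = 17.8 / 26.98 = 0.6597 mol.
Since Al³⁺ + 3 e⁻ → Al, n(e⁻) passed = 3 × 0.6597 = 1.979 mol.
Cells in series carry the same charge, so the same 1.979 mol of electrons passes through cell 2.
Ag⁺ + e⁻ → Ag, so n(Ag) = 1.979 / 1 = 1.979 mol.
m(Ag) = 1.979 × 107.87 = 214 g.

214 g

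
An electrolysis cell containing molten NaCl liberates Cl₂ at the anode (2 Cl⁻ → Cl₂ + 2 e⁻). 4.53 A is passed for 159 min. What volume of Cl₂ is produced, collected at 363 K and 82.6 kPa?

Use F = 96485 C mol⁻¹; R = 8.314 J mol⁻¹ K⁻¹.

Q = I·t = 4.530 A × 9540.0 s = 43220 C.
n(e⁻) = Q/F = 43220 / 96485 = 0.4479 mol.
2 electrons are transferred per Cl₂ molecule, so n(Cl₂) = 0.4479 / 2 = 0.2240 mol.
V = nRT/P = (0.2240 × 8.314 × 363) / (82.6 × 10³ Pa) = 0.00818 m³ = 8.18 L.

8.18 L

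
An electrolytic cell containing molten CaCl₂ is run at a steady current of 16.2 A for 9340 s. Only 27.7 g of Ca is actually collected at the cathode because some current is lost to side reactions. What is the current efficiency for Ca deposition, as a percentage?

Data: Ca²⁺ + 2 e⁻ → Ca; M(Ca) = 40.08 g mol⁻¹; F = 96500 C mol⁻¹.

88.2 %

Q = I·t = 16.20 × 9340.0 = 151300 C; n(e⁻) = 151300/96500 = 1.568 mol.
Theoretical n(Ca) = n(e⁻)/2 = 0.7840 mol, i.e. m_theo = 0.7840 × 40.08 = 31.42 g.
Efficiency = m_actual / m_theo = 27.7 / 31.42 = 88.2 %.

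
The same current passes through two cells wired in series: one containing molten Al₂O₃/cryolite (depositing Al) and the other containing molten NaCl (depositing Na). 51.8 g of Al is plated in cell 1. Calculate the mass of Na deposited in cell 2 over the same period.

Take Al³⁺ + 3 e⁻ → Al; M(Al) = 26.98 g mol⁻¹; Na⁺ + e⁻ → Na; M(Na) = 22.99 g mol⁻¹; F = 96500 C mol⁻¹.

n(Al) = 51.8 / 26.98 = 1.920 mol.
Since Al³⁺ + 3 e⁻ → Al, n(e⁻) passed = 3 × 1.920 = 5.760 mol.
Cells in series carry the same charge, so the same 5.760 mol of electrons passes through cell 2.
Na⁺ + e⁻ → Na, so n(Na) = 5.760 / 1 = 5.760 mol.
m(Na) = 5.760 × 22.99 = 132 g.

132 g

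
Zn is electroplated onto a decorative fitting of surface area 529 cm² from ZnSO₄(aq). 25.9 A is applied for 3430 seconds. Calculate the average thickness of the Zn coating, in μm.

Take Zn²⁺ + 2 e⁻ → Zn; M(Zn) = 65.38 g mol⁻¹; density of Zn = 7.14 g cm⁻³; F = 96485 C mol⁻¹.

Q = I·t = 25.90 × 3430.0 = 88840 C; n(e⁻) = 0.9207 mol.
n(Zn) = n(e⁻)/2 = 0.4604 mol, so m = 0.4604 × 65.38 = 30.10 g.
Volume = m/ρ = 30.10 / 7.14 = 4.216 cm³.
Thickness = V/A = 4.216 / 529 = 0.00797 cm = 79.7 μm.

79.7 μm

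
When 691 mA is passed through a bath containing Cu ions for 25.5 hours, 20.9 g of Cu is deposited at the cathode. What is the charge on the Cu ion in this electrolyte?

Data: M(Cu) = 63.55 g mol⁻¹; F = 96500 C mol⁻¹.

Q = I·t = 0.6910 A × 91800 s = 63430 C, so n(e⁻) = 63430/96500 = 0.6573 mol.
n(Cu) deposited = 20.9 / 63.55 = 0.3289 mol.
Electrons per atom = n(e⁻)/n(Cu) = 0.6573 / 0.3289 = 2.00 ≈ 2, so the ion is Cu²⁺.

+2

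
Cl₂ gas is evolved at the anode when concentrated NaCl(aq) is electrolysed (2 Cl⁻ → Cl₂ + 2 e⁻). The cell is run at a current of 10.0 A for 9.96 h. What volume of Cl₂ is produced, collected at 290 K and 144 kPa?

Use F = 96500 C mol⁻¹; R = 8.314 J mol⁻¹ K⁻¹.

Q = I·t = 10.00 A × 35856 s = 358600 C.
n(e⁻) = Q/F = 358600 / 96500 = 3.716 mol.
2 electrons are transferred per Cl₂ molecule, so n(Cl₂) = 3.716 / 2 = 1.858 mol.
V = nRT/P = (1.858 × 8.314 × 290) / (144 × 10³ Pa) = 0.0311 m³ = 31.1 L.

31.1 L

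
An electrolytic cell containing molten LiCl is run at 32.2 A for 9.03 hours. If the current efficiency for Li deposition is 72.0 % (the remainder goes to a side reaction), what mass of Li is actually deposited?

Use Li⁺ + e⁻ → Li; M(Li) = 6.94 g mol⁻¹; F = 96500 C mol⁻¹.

Q = I·t = 32.20 × 32508 = 1047000 C.
n(e⁻) = 1047000/96500 = 10.85 mol; theoretically n(Li) = 10.85/1 = 10.85 mol, m_theo = 75.28 g.
At 72.0 % efficiency, m_actual = 0.720 × 75.28 = 54.2 g.

54.2 g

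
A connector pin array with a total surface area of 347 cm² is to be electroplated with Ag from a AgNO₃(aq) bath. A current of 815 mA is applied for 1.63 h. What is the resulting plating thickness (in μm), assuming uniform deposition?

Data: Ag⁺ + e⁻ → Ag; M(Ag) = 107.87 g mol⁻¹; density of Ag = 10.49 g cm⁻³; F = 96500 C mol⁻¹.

Q = I·t = 0.8150 × 5868.0 = 4782 C; n(e⁻) = 0.04956 mol.
n(Ag) = n(e⁻)/1 = 0.04956 mol, so m = 0.04956 × 107.87 = 5.346 g.
Volume = m/ρ = 5.346 / 10.49 = 0.5096 cm³.
Thickness = V/A = 0.5096 / 347 = 0.00147 cm = 14.7 μm.

14.7 μm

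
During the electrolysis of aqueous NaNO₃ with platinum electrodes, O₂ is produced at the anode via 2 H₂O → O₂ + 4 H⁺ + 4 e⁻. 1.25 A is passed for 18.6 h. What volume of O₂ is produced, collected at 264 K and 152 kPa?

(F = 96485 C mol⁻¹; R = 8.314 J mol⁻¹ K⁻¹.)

3.13 L

Q = I·t = 1.250 A × 66960 s = 83700 C.
n(e⁻) = Q/F = 83700 / 96485 = 0.8675 mol.
4 electrons are transferred per O₂ molecule, so n(O₂) = 0.8675 / 4 = 0.2169 mol.
V = nRT/P = (0.2169 × 8.314 × 264) / (152 × 10³ Pa) = 0.00313 m³ = 3.13 L.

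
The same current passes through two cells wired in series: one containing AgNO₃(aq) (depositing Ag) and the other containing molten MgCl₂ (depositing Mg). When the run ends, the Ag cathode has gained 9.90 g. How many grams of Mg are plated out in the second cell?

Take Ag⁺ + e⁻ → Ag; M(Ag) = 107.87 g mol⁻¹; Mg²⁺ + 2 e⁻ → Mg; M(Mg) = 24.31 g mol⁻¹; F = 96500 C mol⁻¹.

n(Ag) = 9.90 / 107.87 = 0.09178 mol.
Since Ag⁺ + e⁻ → Ag, n(e⁻) passed = 1 × 0.09178 = 0.09178 mol.
Cells in series carry the same charge, so the same 0.09178 mol of electrons passes through cell 2.
Mg²⁺ + 2 e⁻ → Mg, so n(Mg) = 0.09178 / 2 = 0.04589 mol.
m(Mg) = 0.04589 × 24.31 = 1.12 g.

1.12 g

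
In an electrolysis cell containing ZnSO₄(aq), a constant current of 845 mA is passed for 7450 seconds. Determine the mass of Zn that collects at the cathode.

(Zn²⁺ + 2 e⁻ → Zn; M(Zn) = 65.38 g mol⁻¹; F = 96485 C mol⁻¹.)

2.13 g

Q = I·t = 0.8450 A × 7450.0 s = 6295 C.
n(e⁻) = Q/F = 6295 / 96485 = 0.06525 mol.
Zn²⁺ + 2 e⁻ → Zn, so n(Zn) = n(e⁻)/2 = 0.03262 mol.
m = n·M = 0.03262 × 65.38 = 2.13 g.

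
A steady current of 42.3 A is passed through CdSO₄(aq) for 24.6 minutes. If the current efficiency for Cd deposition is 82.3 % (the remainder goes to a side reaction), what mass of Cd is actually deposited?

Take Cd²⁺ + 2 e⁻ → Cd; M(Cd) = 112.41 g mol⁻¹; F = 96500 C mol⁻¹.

Q = I·t = 42.30 × 1476.0 = 62430 C.
n(e⁻) = 62430/96500 = 0.6470 mol; theoretically n(Cd) = 0.6470/2 = 0.3235 mol, m_theo = 36.36 g.
At 82.3 % efficiency, m_actual = 0.823 × 36.36 = 29.9 g.

29.9 g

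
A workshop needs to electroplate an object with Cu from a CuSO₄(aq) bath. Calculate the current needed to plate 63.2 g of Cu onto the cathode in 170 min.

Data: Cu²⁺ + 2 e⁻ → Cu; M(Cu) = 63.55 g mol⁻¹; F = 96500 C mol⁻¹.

18.8 A

n(Cu) = 63.2 / 63.55 = 0.9945 mol.
n(e⁻) = 2 × 0.9945 = 1.989 mol.
Q = n(e⁻)·F = 1.989 × 96500 = 191900 C.
I = Q/t = 191900 / 10200 s = 18.8 A.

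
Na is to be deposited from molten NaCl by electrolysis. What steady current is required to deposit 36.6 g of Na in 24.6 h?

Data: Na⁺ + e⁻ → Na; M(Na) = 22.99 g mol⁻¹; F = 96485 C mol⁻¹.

1.73 A

n(Na) = 36.6 / 22.99 = 1.592 mol.
n(e⁻) = 1 × 1.592 = 1.592 mol.
Q = n(e⁻)·F = 1.592 × 96485 = 153600 C.
I = Q/t = 153600 / 88560 s = 1.73 A.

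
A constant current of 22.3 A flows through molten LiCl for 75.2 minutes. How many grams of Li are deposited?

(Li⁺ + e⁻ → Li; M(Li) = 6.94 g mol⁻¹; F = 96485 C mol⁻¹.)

Q = I·t = 22.30 A × 4512.0 s = 100600 C.
n(e⁻) = Q/F = 100600 / 96485 = 1.043 mol.
Li⁺ + e⁻ → Li, so n(Li) = n(e⁻)/1 = 1.043 mol.
m = n·M = 1.043 × 6.94 = 7.24 g.

7.24 g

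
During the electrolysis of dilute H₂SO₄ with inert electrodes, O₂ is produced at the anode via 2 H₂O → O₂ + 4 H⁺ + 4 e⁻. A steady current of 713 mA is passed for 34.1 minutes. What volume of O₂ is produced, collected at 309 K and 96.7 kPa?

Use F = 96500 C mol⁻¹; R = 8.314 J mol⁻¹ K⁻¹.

Q = I·t = 0.7130 A × 2046.0 s = 1459 C.
n(e⁻) = Q/F = 1459 / 96500 = 0.01512 mol.
4 electrons are transferred per O₂ molecule, so n(O₂) = 0.01512 / 4 = 0.003779 mol.
V = nRT/P = (0.003779 × 8.314 × 309) / (96.7 × 10³ Pa) = 1.00 × 10⁻⁴ m³ = 0.100 L.

0.100 L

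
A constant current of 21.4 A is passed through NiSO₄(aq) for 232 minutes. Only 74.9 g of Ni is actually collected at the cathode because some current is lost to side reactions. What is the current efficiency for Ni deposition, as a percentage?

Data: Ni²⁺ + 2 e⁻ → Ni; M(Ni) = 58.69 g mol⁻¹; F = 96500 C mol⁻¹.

82.7 %

Q = I·t = 21.40 × 13920 = 297900 C; n(e⁻) = 297900/96500 = 3.087 mol.
Theoretical n(Ni) = n(e⁻)/2 = 1.543 mol, i.e. m_theo = 1.543 × 58.69 = 90.59 g.
Efficiency = m_actual / m_theo = 74.9 / 90.59 = 82.7 %.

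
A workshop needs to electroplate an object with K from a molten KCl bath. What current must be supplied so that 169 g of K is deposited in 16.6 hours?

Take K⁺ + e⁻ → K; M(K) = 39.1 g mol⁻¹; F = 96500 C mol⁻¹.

6.98 A

n(K) = 169 / 39.1 = 4.322 mol.
n(e⁻) = 1 × 4.322 = 4.322 mol.
Q = n(e⁻)·F = 4.322 × 96500 = 417100 C.
I = Q/t = 417100 / 59760 s = 6.98 A.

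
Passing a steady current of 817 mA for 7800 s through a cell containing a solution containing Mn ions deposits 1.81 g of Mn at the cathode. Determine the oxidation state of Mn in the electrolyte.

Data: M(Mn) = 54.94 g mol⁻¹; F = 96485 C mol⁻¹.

Q = I·t = 0.8170 A × 7800.0 s = 6373 C, so n(e⁻) = 6373/96485 = 0.06605 mol.
n(Mn) deposited = 1.81 / 54.94 = 0.03295 mol.
Electrons per atom = n(e⁻)/n(Mn) = 0.06605 / 0.03295 = 2.00 ≈ 2, so the ion is Mn²⁺.

+2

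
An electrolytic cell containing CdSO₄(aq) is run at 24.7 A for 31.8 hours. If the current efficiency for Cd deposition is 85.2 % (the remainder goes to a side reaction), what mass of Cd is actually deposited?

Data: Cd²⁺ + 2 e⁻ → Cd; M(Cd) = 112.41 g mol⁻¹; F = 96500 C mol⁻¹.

1400 g

Q = I·t = 24.70 × 114480 = 2828000 C.
n(e⁻) = 2828000/96500 = 29.30 mol; theoretically n(Cd) = 29.30/2 = 14.65 mol, m_theo = 1647 g.
At 85.2 % efficiency, m_actual = 0.852 × 1647 = 1400 g.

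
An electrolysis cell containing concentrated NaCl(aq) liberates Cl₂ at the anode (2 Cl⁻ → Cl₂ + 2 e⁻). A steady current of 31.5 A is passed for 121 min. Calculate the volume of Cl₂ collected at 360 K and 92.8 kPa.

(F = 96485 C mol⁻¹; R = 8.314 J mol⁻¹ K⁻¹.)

38.2 L

Q = I·t = 31.50 A × 7260.0 s = 228700 C.
n(e⁻) = Q/F = 228700 / 96485 = 2.370 mol.
2 electrons are transferred per Cl₂ molecule, so n(Cl₂) = 2.370 / 2 = 1.185 mol.
V = nRT/P = (1.185 × 8.314 × 360) / (92.8 × 10³ Pa) = 0.0382 m³ = 38.2 L.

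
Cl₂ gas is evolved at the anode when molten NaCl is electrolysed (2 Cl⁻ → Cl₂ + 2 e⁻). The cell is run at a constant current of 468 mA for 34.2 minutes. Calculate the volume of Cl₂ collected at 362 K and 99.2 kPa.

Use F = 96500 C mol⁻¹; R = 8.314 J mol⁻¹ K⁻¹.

0.151 L

Q = I·t = 0.4680 A × 2052.0 s = 960.3 C.
n(e⁻) = Q/F = 960.3 / 96500 = 0.009952 mol.
2 electrons are transferred per Cl₂ molecule, so n(Cl₂) = 0.009952 / 2 = 0.004976 mol.
V = nRT/P = (0.004976 × 8.314 × 362) / (99.2 × 10³ Pa) = 1.51 × 10⁻⁴ m³ = 0.151 L.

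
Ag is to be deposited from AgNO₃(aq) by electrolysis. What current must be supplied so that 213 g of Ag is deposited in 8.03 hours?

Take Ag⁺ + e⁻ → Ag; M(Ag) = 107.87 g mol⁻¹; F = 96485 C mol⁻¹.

6.59 A

n(Ag) = 213 / 107.87 = 1.975 mol.
n(e⁻) = 1 × 1.975 = 1.975 mol.
Q = n(e⁻)·F = 1.975 × 96485 = 190500 C.
I = Q/t = 190500 / 28908 s = 6.59 A.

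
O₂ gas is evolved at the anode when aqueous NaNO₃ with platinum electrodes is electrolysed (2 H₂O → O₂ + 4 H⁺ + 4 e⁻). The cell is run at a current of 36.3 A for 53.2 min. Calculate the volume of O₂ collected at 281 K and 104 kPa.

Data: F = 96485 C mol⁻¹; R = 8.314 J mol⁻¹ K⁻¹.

Q = I·t = 36.30 A × 3192.0 s = 115900 C.
n(e⁻) = Q/F = 115900 / 96485 = 1.201 mol.
4 electrons are transferred per O₂ molecule, so n(O₂) = 1.201 / 4 = 0.3002 mol.
V = nRT/P = (0.3002 × 8.314 × 281) / (104 × 10³ Pa) = 0.00674 m³ = 6.74 L.

6.74 L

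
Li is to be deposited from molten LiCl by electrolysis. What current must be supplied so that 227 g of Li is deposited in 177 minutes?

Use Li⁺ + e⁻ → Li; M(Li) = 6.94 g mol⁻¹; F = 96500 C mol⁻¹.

n(Li) = 227 / 6.94 = 32.71 mol.
n(e⁻) = 1 × 32.71 = 32.71 mol.
Q = n(e⁻)·F = 32.71 × 96500 = 3156000 C.
I = Q/t = 3156000 / 10620 s = 297 A.

297 A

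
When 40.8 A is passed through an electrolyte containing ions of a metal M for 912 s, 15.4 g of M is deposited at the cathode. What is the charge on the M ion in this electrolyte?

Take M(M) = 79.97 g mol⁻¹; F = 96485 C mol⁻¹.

+2

Q = I·t = 40.80 A × 912.00 s = 37210 C, so n(e⁻) = 37210/96485 = 0.3857 mol.
n(M) deposited = 15.4 / 79.97 = 0.1926 mol.
Electrons per atom = n(e⁻)/n(M) = 0.3857 / 0.1926 = 2.00 ≈ 2, so the ion is M²⁺.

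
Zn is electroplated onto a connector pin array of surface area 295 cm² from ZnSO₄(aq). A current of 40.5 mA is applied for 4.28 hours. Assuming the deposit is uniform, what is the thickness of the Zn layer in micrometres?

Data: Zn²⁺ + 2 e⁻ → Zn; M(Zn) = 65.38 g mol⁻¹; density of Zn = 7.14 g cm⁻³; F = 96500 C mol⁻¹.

Q = I·t = 0.04050 × 15408 = 624.0 C; n(e⁻) = 0.006467 mol.
n(Zn) = n(e⁻)/2 = 0.003233 mol, so m = 0.003233 × 65.38 = 0.2114 g.
Volume = m/ρ = 0.2114 / 7.14 = 0.02961 cm³.
Thickness = V/A = 0.02961 / 295 = 1.00 × 10⁻⁴ cm = 1.00 μm.

1.00 μm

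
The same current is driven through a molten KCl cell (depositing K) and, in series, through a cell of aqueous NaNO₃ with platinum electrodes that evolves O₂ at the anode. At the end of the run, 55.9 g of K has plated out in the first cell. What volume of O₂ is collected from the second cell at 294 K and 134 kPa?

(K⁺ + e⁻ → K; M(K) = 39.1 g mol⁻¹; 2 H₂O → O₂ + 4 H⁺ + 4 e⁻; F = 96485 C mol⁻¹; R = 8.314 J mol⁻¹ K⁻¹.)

6.52 L

n(K) = 55.9 / 39.1 = 1.430 mol, so n(e⁻) = 1 × 1.430 = 1.430 mol.
The cells are in series, so the same 1.430 mol of electrons passes through the second cell.
2 H₂O → O₂ + 4 H⁺ + 4 e⁻ — 4 mol e⁻ per mol O₂, so n(O₂) = 1.430/4 = 0.3574 mol.
V = nRT/P = (0.3574 × 8.314 × 294) / (134 × 10³) = 0.00652 m³ = 6.52 L.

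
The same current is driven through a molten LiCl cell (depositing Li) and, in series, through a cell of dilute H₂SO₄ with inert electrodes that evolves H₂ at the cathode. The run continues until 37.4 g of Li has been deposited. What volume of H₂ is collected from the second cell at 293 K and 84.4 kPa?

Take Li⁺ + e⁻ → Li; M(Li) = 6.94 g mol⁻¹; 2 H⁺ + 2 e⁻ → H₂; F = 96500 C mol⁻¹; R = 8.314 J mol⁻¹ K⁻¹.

77.8 L

n(Li) = 37.4 / 6.94 = 5.389 mol, so n(e⁻) = 1 × 5.389 = 5.389 mol.
The cells are in series, so the same 5.389 mol of electrons passes through the second cell.
2 H⁺ + 2 e⁻ → H₂ — 2 mol e⁻ per mol H₂, so n(H₂) = 5.389/2 = 2.695 mol.
V = nRT/P = (2.695 × 8.314 × 293) / (84.4 × 10³) = 0.0778 m³ = 77.8 L.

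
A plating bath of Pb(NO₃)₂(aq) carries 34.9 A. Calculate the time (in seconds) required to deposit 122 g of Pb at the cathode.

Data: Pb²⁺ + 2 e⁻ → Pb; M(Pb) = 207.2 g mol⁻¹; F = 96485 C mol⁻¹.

3260 s

n(Pb) = m/M = 122 / 207.2 = 0.5888 mol.
Each Pb atom requires 2 electrons, so n(e⁻) = 2 × 0.5888 = 1.178 mol.
Q = n(e⁻)·F = 1.178 × 96485 = 113600 C.
t = Q/I = 113600 / 34.90 A = 3256 s.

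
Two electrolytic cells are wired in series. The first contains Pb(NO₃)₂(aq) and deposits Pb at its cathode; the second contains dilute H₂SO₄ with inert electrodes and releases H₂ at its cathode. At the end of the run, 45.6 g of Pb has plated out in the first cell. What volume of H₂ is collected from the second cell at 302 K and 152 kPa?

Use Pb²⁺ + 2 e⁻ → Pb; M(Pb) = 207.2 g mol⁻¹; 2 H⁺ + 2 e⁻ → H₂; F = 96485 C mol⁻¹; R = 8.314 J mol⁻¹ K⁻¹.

3.64 L

n(Pb) = 45.6 / 207.2 = 0.2201 mol, so n(e⁻) = 2 × 0.2201 = 0.4402 mol.
The cells are in series, so the same 0.4402 mol of electrons passes through the second cell.
2 H⁺ + 2 e⁻ → H₂ — 2 mol e⁻ per mol H₂, so n(H₂) = 0.4402/2 = 0.2201 mol.
V = nRT/P = (0.2201 × 8.314 × 302) / (152 × 10³) = 0.00364 m³ = 3.64 L.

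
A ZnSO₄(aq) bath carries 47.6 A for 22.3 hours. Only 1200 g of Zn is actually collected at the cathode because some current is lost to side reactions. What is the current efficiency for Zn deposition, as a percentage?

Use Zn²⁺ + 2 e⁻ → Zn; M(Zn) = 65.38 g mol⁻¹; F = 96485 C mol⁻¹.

Q = I·t = 47.60 × 80280 = 3821000 C; n(e⁻) = 3821000/96485 = 39.61 mol.
Theoretical n(Zn) = n(e⁻)/2 = 19.80 mol, i.e. m_theo = 19.80 × 65.38 = 1295 g.
Efficiency = m_actual / m_theo = 1200 / 1295 = 92.7 %.

92.7 %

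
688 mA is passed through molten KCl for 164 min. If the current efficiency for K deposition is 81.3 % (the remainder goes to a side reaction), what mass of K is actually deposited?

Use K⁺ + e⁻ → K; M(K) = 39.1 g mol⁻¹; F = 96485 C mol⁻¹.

Q = I·t = 0.6880 × 9840.0 = 6770 C.
n(e⁻) = 6770/96485 = 0.07017 mol; theoretically n(K) = 0.07017/1 = 0.07017 mol, m_theo = 2.743 g.
At 81.3 % efficiency, m_actual = 0.813 × 2.743 = 2.23 g.

2.23 g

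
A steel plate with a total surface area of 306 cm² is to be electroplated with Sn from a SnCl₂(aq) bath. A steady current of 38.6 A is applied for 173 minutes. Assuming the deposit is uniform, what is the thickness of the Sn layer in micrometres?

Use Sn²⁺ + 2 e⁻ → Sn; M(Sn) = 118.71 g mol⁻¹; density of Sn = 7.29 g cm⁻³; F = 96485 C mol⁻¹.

Q = I·t = 38.60 × 10380 = 400700 C; n(e⁻) = 4.153 mol.
n(Sn) = n(e⁻)/2 = 2.076 mol, so m = 2.076 × 118.71 = 246.5 g.
Volume = m/ρ = 246.5 / 7.29 = 33.81 cm³.
Thickness = V/A = 33.81 / 306 = 0.110 cm = 1100 μm.

1100 μm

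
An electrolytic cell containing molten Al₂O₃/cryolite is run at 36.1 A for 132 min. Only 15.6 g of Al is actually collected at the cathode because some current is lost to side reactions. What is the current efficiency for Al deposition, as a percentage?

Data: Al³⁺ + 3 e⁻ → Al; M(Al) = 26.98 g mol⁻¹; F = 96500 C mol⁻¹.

58.5 %

Q = I·t = 36.10 × 7920.0 = 285900 C; n(e⁻) = 285900/96500 = 2.963 mol.
Theoretical n(Al) = n(e⁻)/3 = 0.9876 mol, i.e. m_theo = 0.9876 × 26.98 = 26.65 g.
Efficiency = m_actual / m_theo = 15.6 / 26.65 = 58.5 %.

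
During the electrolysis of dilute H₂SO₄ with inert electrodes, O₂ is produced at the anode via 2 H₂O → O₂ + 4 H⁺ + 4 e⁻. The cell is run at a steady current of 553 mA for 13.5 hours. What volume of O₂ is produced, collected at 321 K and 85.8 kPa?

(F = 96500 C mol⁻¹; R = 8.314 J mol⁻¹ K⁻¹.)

Q = I·t = 0.5530 A × 48600 s = 26880 C.
n(e⁻) = Q/F = 26880 / 96500 = 0.2785 mol.
4 electrons are transferred per O₂ molecule, so n(O₂) = 0.2785 / 4 = 0.06963 mol.
V = nRT/P = (0.06963 × 8.314 × 321) / (85.8 × 10³ Pa) = 0.00217 m³ = 2.17 L.

2.17 L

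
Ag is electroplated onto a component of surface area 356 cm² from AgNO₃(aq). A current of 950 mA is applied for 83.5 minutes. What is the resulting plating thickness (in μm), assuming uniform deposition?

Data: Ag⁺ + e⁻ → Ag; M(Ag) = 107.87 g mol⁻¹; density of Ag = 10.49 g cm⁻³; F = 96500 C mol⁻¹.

Q = I·t = 0.9500 × 5010.0 = 4760 C; n(e⁻) = 0.04932 mol.
n(Ag) = n(e⁻)/1 = 0.04932 mol, so m = 0.04932 × 107.87 = 5.320 g.
Volume = m/ρ = 5.320 / 10.49 = 0.5072 cm³.
Thickness = V/A = 0.5072 / 356 = 0.00142 cm = 14.2 μm.

14.2 μm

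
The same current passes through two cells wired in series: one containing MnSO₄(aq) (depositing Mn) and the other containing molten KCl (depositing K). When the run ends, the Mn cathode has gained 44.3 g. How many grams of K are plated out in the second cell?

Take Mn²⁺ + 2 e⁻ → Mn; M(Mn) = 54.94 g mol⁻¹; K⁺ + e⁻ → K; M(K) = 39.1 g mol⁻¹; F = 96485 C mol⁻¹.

n(Mn) = 44.3 / 54.94 = 0.8063 mol.
Since Mn²⁺ + 2 e⁻ → Mn, n(e⁻) passed = 2 × 0.8063 = 1.613 mol.
Cells in series carry the same charge, so the same 1.613 mol of electrons passes through cell 2.
K⁺ + e⁻ → K, so n(K) = 1.613 / 1 = 1.613 mol.
m(K) = 1.613 × 39.1 = 63.1 g.

63.1 g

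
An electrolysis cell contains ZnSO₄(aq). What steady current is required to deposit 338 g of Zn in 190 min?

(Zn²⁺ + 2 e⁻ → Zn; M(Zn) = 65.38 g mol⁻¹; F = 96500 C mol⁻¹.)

87.5 A

n(Zn) = 338 / 65.38 = 5.170 mol.
n(e⁻) = 2 × 5.170 = 10.34 mol.
Q = n(e⁻)·F = 10.34 × 96500 = 997800 C.
I = Q/t = 997800 / 11400 s = 87.5 A.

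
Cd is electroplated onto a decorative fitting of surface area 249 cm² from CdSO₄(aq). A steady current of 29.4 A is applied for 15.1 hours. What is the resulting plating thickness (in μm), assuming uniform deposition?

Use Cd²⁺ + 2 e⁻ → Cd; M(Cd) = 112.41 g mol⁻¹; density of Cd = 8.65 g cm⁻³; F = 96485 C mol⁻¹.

Q = I·t = 29.40 × 54360 = 1598000 C; n(e⁻) = 16.56 mol.
n(Cd) = n(e⁻)/2 = 8.282 mol, so m = 8.282 × 112.41 = 931.0 g.
Volume = m/ρ = 931.0 / 8.65 = 107.6 cm³.
Thickness = V/A = 107.6 / 249 = 0.432 cm = 4320 μm.

4320 μm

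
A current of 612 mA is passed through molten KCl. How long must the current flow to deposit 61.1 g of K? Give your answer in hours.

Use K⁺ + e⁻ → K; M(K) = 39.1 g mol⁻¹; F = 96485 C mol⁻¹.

n(K) = m/M = 61.1 / 39.1 = 1.563 mol.
Each K atom requires 1 electron, so n(e⁻) = 1 × 1.563 = 1.563 mol.
Q = n(e⁻)·F = 1.563 × 96485 = 150800 C.
t = Q/I = 150800 / 0.6120 A = 246400 s = 68.4 h.

68.4 h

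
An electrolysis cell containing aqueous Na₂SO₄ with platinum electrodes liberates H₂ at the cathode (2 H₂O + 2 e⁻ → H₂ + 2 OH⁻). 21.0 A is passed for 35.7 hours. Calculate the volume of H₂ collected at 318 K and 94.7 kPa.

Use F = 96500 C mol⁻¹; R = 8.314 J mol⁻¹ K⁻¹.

390 L

Q = I·t = 21.00 A × 128520 s = 2699000 C.
n(e⁻) = Q/F = 2699000 / 96500 = 27.97 mol.
2 electrons are transferred per H₂ molecule, so n(H₂) = 27.97 / 2 = 13.98 mol.
V = nRT/P = (13.98 × 8.314 × 318) / (94.7 × 10³ Pa) = 0.390 m³ = 390 L.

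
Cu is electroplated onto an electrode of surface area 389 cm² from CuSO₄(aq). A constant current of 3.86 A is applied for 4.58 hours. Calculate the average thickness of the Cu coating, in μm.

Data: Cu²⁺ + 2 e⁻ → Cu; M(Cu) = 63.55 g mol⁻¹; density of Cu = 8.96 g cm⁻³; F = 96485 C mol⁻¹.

60.1 μm

Q = I·t = 3.860 × 16488 = 63640 C; n(e⁻) = 0.6596 mol.
n(Cu) = n(e⁻)/2 = 0.3298 mol, so m = 0.3298 × 63.55 = 20.96 g.
Volume = m/ρ = 20.96 / 8.96 = 2.339 cm³.
Thickness = V/A = 2.339 / 389 = 0.00601 cm = 60.1 μm.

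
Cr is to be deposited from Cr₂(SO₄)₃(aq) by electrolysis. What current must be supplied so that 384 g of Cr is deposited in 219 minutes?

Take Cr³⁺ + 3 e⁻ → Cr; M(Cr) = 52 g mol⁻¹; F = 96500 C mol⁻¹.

n(Cr) = 384 / 52 = 7.385 mol.
n(e⁻) = 3 × 7.385 = 22.15 mol.
Q = n(e⁻)·F = 22.15 × 96500 = 2138000 C.
I = Q/t = 2138000 / 13140 s = 163 A.

163 A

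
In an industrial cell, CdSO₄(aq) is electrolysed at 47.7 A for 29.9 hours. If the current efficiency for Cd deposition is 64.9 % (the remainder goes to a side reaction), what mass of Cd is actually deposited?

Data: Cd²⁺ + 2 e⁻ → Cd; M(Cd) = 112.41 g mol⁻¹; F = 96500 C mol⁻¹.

1940 g

Q = I·t = 47.70 × 107640 = 5134000 C.
n(e⁻) = 5134000/96500 = 53.21 mol; theoretically n(Cd) = 53.21/2 = 26.60 mol, m_theo = 2990 g.
At 64.9 % efficiency, m_actual = 0.649 × 2990 = 1940 g.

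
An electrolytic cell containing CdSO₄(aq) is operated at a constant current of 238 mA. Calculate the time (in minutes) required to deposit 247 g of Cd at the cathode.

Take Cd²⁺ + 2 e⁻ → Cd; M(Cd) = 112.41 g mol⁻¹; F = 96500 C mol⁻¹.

29700 min

n(Cd) = m/M = 247 / 112.41 = 2.197 mol.
Each Cd atom requires 2 electrons, so n(e⁻) = 2 × 2.197 = 4.395 mol.
Q = n(e⁻)·F = 4.395 × 96500 = 424100 C.
t = Q/I = 424100 / 0.2380 A = 1782000 s = 29700 min.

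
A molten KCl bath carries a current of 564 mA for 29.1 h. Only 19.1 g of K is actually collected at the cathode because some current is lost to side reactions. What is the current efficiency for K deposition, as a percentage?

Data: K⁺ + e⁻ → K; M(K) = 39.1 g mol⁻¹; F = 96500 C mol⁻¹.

Q = I·t = 0.5640 × 104760 = 59080 C; n(e⁻) = 59080/96500 = 0.6123 mol.
Theoretical n(K) = n(e⁻)/1 = 0.6123 mol, i.e. m_theo = 0.6123 × 39.1 = 23.94 g.
Efficiency = m_actual / m_theo = 19.1 / 23.94 = 79.8 %.

79.8 %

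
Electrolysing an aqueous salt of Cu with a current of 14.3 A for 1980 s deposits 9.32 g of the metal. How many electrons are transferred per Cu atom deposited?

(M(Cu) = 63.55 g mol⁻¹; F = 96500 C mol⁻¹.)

2

Q = I·t = 14.30 A × 1980.0 s = 28310 C, so n(e⁻) = 28310/96500 = 0.2934 mol.
n(Cu) deposited = 9.32 / 63.55 = 0.1467 mol.
Electrons per atom = n(e⁻)/n(Cu) = 0.2934 / 0.1467 = 2.00 ≈ 2, so the ion is Cu²⁺.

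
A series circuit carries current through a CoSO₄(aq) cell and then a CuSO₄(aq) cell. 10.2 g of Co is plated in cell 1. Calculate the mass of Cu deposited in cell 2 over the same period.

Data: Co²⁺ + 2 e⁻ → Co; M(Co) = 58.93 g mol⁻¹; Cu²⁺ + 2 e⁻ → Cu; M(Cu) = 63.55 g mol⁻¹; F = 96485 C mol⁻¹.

11.0 g

n(Co) = 10.2 / 58.93 = 0.1731 mol.
Since Co²⁺ + 2 e⁻ → Co, n(e⁻) passed = 2 × 0.1731 = 0.3462 mol.
Cells in series carry the same charge, so the same 0.3462 mol of electrons passes through cell 2.
Cu²⁺ + 2 e⁻ → Cu, so n(Cu) = 0.3462 / 2 = 0.1731 mol.
m(Cu) = 0.1731 × 63.55 = 11.0 g.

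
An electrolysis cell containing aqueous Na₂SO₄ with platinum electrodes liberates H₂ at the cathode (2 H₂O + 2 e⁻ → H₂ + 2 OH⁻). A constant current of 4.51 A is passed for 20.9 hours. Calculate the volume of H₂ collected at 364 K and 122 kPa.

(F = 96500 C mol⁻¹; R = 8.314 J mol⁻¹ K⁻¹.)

43.6 L

Q = I·t = 4.510 A × 75240 s = 339300 C.
n(e⁻) = Q/F = 339300 / 96500 = 3.516 mol.
2 electrons are transferred per H₂ molecule, so n(H₂) = 3.516 / 2 = 1.758 mol.
V = nRT/P = (1.758 × 8.314 × 364) / (122 × 10³ Pa) = 0.0436 m³ = 43.6 L.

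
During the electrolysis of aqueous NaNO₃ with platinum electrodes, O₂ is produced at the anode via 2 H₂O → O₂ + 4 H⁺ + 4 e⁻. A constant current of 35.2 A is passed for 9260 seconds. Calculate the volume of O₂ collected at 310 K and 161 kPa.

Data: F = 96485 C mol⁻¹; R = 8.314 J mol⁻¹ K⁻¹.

13.5 L

Q = I·t = 35.20 A × 9260.0 s = 326000 C.
n(e⁻) = Q/F = 326000 / 96485 = 3.378 mol.
4 electrons are transferred per O₂ molecule, so n(O₂) = 3.378 / 4 = 0.8446 mol.
V = nRT/P = (0.8446 × 8.314 × 310) / (161 × 10³ Pa) = 0.0135 m³ = 13.5 L.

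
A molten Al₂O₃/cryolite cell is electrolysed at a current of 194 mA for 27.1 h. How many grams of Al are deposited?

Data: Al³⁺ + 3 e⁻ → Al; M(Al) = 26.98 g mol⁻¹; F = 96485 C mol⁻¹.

1.76 g

Q = I·t = 0.1940 A × 97560 s = 18930 C.
n(e⁻) = Q/F = 18930 / 96485 = 0.1962 mol.
Al³⁺ + 3 e⁻ → Al, so n(Al) = n(e⁻)/3 = 0.06539 mol.
m = n·M = 0.06539 × 26.98 = 1.76 g.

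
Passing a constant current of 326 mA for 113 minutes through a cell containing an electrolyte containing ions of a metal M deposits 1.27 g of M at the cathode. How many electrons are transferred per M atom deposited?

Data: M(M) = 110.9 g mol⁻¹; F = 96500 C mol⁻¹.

Q = I·t = 0.3260 A × 6780.0 s = 2210 C, so n(e⁻) = 2210/96500 = 0.02290 mol.
n(M) deposited = 1.27 / 110.9 = 0.01145 mol.
Electrons per atom = n(e⁻)/n(M) = 0.02290 / 0.01145 = 2.00 ≈ 2, so the ion is M²⁺.

2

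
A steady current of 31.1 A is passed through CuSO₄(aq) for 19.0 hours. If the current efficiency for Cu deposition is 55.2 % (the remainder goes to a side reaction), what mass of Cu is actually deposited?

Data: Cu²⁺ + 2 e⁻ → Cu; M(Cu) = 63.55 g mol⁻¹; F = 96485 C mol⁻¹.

Q = I·t = 31.10 × 68400 = 2127000 C.
n(e⁻) = 2127000/96485 = 22.05 mol; theoretically n(Cu) = 22.05/2 = 11.02 mol, m_theo = 700.6 g.
At 55.2 % efficiency, m_actual = 0.552 × 700.6 = 387 g.

387 g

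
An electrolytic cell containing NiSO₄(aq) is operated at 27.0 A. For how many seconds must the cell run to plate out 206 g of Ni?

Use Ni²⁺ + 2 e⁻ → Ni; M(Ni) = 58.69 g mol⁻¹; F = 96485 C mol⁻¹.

25100 s

n(Ni) = m/M = 206 / 58.69 = 3.510 mol.
Each Ni atom requires 2 electrons, so n(e⁻) = 2 × 3.510 = 7.020 mol.
Q = n(e⁻)·F = 7.020 × 96485 = 677300 C.
t = Q/I = 677300 / 27.00 A = 25090 s.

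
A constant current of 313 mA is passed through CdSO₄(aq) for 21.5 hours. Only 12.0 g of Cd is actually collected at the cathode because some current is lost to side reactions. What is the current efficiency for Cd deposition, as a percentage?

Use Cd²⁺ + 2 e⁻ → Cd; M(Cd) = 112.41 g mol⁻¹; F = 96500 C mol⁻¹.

85.0 %

Q = I·t = 0.3130 × 77400 = 24230 C; n(e⁻) = 24230/96500 = 0.2510 mol.
Theoretical n(Cd) = n(e⁻)/2 = 0.1255 mol, i.e. m_theo = 0.1255 × 112.41 = 14.11 g.
Efficiency = m_actual / m_theo = 12.0 / 14.11 = 85.0 %.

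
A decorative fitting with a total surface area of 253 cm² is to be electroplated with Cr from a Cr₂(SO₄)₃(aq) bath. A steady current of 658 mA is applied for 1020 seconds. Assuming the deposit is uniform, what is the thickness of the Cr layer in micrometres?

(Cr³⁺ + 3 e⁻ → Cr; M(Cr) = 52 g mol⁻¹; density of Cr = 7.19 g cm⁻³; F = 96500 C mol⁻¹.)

0.663 μm

Q = I·t = 0.6580 × 1020.0 = 671.2 C; n(e⁻) = 0.006955 mol.
n(Cr) = n(e⁻)/3 = 0.002318 mol, so m = 0.002318 × 52 = 0.1206 g.
Volume = m/ρ = 0.1206 / 7.19 = 0.01677 cm³.
Thickness = V/A = 0.01677 / 253 = 6.63 × 10⁻⁵ cm = 0.663 μm.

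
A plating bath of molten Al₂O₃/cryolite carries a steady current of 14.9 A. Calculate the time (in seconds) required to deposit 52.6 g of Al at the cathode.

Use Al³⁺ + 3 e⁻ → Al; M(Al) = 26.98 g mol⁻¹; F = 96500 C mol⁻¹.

37900 s

n(Al) = m/M = 52.6 / 26.98 = 1.950 mol.
Each Al atom requires 3 electrons, so n(e⁻) = 3 × 1.950 = 5.849 mol.
Q = n(e⁻)·F = 5.849 × 96500 = 564400 C.
t = Q/I = 564400 / 14.90 A = 37880 s.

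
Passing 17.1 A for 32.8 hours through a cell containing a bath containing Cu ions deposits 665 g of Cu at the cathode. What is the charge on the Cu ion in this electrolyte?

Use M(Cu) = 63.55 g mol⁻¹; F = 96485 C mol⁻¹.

+2

Q = I·t = 17.10 A × 118080 s = 2019000 C, so n(e⁻) = 2019000/96485 = 20.93 mol.
n(Cu) deposited = 665 / 63.55 = 10.46 mol.
Electrons per atom = n(e⁻)/n(Cu) = 20.93 / 10.46 = 2.00 ≈ 2, so the ion is Cu²⁺.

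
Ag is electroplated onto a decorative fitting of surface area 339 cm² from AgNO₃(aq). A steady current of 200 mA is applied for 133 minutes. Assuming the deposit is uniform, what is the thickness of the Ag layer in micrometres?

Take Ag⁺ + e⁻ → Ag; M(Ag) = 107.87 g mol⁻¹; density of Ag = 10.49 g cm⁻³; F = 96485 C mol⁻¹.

Q = I·t = 0.2000 × 7980.0 = 1596 C; n(e⁻) = 0.01654 mol.
n(Ag) = n(e⁻)/1 = 0.01654 mol, so m = 0.01654 × 107.87 = 1.784 g.
Volume = m/ρ = 1.784 / 10.49 = 0.1701 cm³.
Thickness = V/A = 0.1701 / 339 = 5.02 × 10⁻⁴ cm = 5.02 μm.

5.02 μm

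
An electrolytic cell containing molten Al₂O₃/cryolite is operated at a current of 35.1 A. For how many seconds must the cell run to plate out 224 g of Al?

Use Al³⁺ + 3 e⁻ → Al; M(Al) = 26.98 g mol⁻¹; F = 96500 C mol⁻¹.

n(Al) = m/M = 224 / 26.98 = 8.302 mol.
Each Al atom requires 3 electrons, so n(e⁻) = 3 × 8.302 = 24.91 mol.
Q = n(e⁻)·F = 24.91 × 96500 = 2404000 C.
t = Q/I = 2404000 / 35.10 A = 68480 s.

68500 s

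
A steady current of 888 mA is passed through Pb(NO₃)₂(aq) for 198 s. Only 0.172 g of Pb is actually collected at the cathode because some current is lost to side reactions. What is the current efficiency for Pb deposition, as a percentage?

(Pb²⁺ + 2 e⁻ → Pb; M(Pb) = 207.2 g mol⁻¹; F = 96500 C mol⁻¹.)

91.1 %

Q = I·t = 0.8880 × 198.00 = 175.8 C; n(e⁻) = 175.8/96500 = 0.001822 mol.
Theoretical n(Pb) = n(e⁻)/2 = 0.0009110 mol, i.e. m_theo = 0.0009110 × 207.2 = 0.1888 g.
Efficiency = m_actual / m_theo = 0.172 / 0.1888 = 91.1 %.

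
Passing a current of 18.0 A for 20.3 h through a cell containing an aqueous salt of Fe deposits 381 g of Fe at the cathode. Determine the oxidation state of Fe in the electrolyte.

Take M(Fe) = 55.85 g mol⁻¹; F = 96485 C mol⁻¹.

Q = I·t = 18.00 A × 73080 s = 1315000 C, so n(e⁻) = 1315000/96485 = 13.63 mol.
n(Fe) deposited = 381 / 55.85 = 6.822 mol.
Electrons per atom = n(e⁻)/n(Fe) = 13.63 / 6.822 = 2.00 ≈ 2, so the ion is Fe²⁺.

+2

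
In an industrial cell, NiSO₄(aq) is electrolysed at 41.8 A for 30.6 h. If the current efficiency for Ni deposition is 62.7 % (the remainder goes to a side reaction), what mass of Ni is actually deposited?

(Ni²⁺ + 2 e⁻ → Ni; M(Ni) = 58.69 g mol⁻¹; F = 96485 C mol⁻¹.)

Q = I·t = 41.80 × 110160 = 4605000 C.
n(e⁻) = 4605000/96485 = 47.72 mol; theoretically n(Ni) = 47.72/2 = 23.86 mol, m_theo = 1400 g.
At 62.7 % efficiency, m_actual = 0.627 × 1400 = 878 g.

878 g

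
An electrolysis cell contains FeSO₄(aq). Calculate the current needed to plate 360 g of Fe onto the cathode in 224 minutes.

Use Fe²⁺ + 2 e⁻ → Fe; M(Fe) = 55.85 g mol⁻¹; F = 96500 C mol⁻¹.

n(Fe) = 360 / 55.85 = 6.446 mol.
n(e⁻) = 2 × 6.446 = 12.89 mol.
Q = n(e⁻)·F = 12.89 × 96500 = 1244000 C.
I = Q/t = 1244000 / 13440 s = 92.6 A.

92.6 A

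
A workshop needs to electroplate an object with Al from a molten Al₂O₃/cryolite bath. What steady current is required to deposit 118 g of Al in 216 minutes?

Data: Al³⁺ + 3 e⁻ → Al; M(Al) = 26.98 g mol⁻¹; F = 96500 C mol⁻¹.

n(Al) = 118 / 26.98 = 4.374 mol.
n(e⁻) = 3 × 4.374 = 13.12 mol.
Q = n(e⁻)·F = 13.12 × 96500 = 1266000 C.
I = Q/t = 1266000 / 12960 s = 97.7 A.

97.7 A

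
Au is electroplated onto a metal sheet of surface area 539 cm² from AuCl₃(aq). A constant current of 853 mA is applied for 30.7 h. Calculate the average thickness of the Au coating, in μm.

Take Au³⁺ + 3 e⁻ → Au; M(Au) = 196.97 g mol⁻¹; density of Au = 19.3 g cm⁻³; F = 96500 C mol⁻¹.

Q = I·t = 0.8530 × 110520 = 94270 C; n(e⁻) = 0.9769 mol.
n(Au) = n(e⁻)/3 = 0.3256 mol, so m = 0.3256 × 196.97 = 64.14 g.
Volume = m/ρ = 64.14 / 19.3 = 3.323 cm³.
Thickness = V/A = 3.323 / 539 = 0.00617 cm = 61.7 μm.

61.7 μm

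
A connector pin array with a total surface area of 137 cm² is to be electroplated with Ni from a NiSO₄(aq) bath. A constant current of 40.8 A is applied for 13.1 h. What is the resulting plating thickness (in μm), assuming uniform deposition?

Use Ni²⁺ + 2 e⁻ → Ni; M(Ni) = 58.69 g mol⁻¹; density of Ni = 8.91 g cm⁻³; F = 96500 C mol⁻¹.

Q = I·t = 40.80 × 47160 = 1924000 C; n(e⁻) = 19.94 mol.
n(Ni) = n(e⁻)/2 = 9.970 mol, so m = 9.970 × 58.69 = 585.1 g.
Volume = m/ρ = 585.1 / 8.91 = 65.67 cm³.
Thickness = V/A = 65.67 / 137 = 0.479 cm = 4790 μm.

4790 μm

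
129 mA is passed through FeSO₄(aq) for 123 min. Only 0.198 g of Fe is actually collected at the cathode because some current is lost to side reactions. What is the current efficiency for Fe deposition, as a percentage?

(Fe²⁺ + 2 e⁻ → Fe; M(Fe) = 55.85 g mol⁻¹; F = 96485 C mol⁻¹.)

Q = I·t = 0.1290 × 7380.0 = 952.0 C; n(e⁻) = 952.0/96485 = 0.009867 mol.
Theoretical n(Fe) = n(e⁻)/2 = 0.004934 mol, i.e. m_theo = 0.004934 × 55.85 = 0.2755 g.
Efficiency = m_actual / m_theo = 0.198 / 0.2755 = 71.9 %.

71.9 %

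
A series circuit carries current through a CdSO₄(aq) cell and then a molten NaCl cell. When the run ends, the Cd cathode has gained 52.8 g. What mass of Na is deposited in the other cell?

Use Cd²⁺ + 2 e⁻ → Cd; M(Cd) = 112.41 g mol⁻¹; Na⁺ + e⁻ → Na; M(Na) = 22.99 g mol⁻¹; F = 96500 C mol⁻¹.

21.6 g

n(Cd) = 52.8 / 112.41 = 0.4697 mol.
Since Cd²⁺ + 2 e⁻ → Cd, n(e⁻) passed = 2 × 0.4697 = 0.9394 mol.
Cells in series carry the same charge, so the same 0.9394 mol of electrons passes through cell 2.
Na⁺ + e⁻ → Na, so n(Na) = 0.9394 / 1 = 0.9394 mol.
m(Na) = 0.9394 × 22.99 = 21.6 g.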